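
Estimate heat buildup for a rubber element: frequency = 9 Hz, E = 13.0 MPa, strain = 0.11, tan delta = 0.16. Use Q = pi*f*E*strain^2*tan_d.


Q = pi * f * E * strain^2 * tan_d
= pi * 9 * 13.0 * 0.11^2 * 0.16
= pi * 9 * 13.0 * 0.0121 * 0.16
= 0.7116

Q = 0.7116


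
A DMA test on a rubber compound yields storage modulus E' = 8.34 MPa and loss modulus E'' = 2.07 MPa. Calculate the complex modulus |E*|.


|E*| = sqrt(E'^2 + E''^2)
= sqrt(8.34^2 + 2.07^2)
= sqrt(69.5556 + 4.2849)
= 8.593 MPa

8.593 MPa


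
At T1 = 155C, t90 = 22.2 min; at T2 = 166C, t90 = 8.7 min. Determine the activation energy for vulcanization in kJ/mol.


T1 = 428.15 K, T2 = 439.15 K
1/T1 - 1/T2 = 5.8504e-05
ln(t1/t2) = ln(22.2/8.7) = 0.9368
Ea = 8.314 * 0.9368 / 5.8504e-05 = 133124.7493 J/mol
Ea = 133.12 kJ/mol

133.12 kJ/mol


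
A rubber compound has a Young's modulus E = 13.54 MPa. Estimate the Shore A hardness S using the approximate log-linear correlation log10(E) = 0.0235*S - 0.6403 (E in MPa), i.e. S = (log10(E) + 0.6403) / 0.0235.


log10(E) = 0.0235*S - 0.6403  =>  S = (log10(E) + 0.6403) / 0.0235
log10(13.54) = 1.131619
S = (1.131619 + 0.6403) / 0.0235 = 1.771919 / 0.0235
S = 75.4

Shore A = 75.4


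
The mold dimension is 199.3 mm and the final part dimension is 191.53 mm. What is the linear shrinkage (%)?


Shrinkage = (mold - part) / mold * 100
= (199.3 - 191.53) / 199.3 * 100
= 7.77 / 199.3 * 100
= 3.9%

3.9%


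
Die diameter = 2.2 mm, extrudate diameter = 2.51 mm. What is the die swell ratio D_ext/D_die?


Die swell ratio = D_extrudate / D_die
= 2.51 / 2.2
= 1.141

Die swell = 1.141


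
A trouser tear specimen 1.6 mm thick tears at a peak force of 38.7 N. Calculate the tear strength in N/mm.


Tear strength = force / thickness
= 38.7 / 1.6
= 24.19 N/mm

24.19 N/mm


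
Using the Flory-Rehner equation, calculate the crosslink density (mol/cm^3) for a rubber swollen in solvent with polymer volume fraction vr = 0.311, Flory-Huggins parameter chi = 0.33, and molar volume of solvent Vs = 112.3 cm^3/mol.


ln(1 - vr) = ln(1 - 0.311) = -0.3725
Numerator = -((-0.3725) + 0.311 + 0.33 * 0.311^2) = 0.0296
Denominator = 112.3 * (0.311^(1/3) - 0.311/2) = 58.6225
nu = 0.0296 / 58.6225 = 5.0486e-04 mol/cm^3

5.0486e-04 mol/cm^3


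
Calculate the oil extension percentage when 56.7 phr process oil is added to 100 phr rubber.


Oil % = oil / (100 + oil) * 100
= 56.7 / (100 + 56.7) * 100
= 56.7 / 156.7 * 100
= 36.18%

36.18%


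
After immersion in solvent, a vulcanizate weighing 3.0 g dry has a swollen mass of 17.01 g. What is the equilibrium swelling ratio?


Q = W_swollen / W_dry
Q = 17.01 / 3.0
Q = 5.67

Q = 5.67


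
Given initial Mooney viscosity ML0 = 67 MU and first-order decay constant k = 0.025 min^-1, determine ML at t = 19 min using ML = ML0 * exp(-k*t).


ML = ML0 * exp(-k * t)
ML = 67 * exp(-0.025 * 19)
ML = 67 * 0.6219
ML = 41.67 MU

41.67 MU


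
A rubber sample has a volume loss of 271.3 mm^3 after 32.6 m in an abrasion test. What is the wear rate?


Rate = volume_loss / distance
= 271.3 / 32.6
= 8.322 mm^3/m

8.322 mm^3/m


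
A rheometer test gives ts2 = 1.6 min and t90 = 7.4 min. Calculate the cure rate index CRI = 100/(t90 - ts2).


CRI = 100 / (t90 - ts2)
= 100 / (7.4 - 1.6)
= 100 / 5.8
= 17.24 min^-1

17.24 min^-1


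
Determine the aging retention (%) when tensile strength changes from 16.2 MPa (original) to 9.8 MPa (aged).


Retention = aged / original * 100
= 9.8 / 16.2 * 100
= 60.5%

60.5%


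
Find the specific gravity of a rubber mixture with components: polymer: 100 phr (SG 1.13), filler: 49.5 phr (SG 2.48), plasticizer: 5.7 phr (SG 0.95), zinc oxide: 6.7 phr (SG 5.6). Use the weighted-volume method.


Sum of weights = 161.9
Volume contributions:
  polymer: 100/1.13 = 88.4956
  filler: 49.5/2.48 = 19.9597
  plasticizer: 5.7/0.95 = 6.0000
  zinc oxide: 6.7/5.6 = 1.1964
Sum of volumes = 115.6517
SG = 161.9 / 115.6517 = 1.4

SG = 1.4


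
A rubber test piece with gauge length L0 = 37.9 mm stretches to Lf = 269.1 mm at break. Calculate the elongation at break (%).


Elongation = (Lf - L0) / L0 * 100
= (269.1 - 37.9) / 37.9 * 100
= 231.2 / 37.9 * 100
= 610.0%

610.0%


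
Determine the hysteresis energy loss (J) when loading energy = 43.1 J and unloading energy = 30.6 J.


Hysteresis loss = loading - unloading
= 43.1 - 30.6
= 12.5 J

12.5 J


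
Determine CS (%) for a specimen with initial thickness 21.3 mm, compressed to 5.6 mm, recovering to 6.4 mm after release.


CS = (t0 - recovered) / (t0 - ts) * 100
= (21.3 - 6.4) / (21.3 - 5.6) * 100
= 14.9 / 15.7 * 100
= 94.9%

94.9%


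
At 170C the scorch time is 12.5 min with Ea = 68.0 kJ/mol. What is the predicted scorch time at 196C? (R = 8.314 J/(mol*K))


Convert temperatures: T1 = 170 + 273.15 = 443.15 K, T2 = 196 + 273.15 = 469.15 K
ts2_new = 12.5 * exp(68000 / 8.314 * (1/469.15 - 1/443.15))
1/T2 - 1/T1 = -1.2506e-04
ts2_new = 4.49 min

4.49 min


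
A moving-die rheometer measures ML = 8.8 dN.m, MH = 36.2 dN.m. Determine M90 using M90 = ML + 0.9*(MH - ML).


M90 = ML + 0.9 * (MH - ML)
M90 = 8.8 + 0.9 * (36.2 - 8.8)
M90 = 8.8 + 0.9 * 27.4
M90 = 33.46 dN.m

33.46 dN.m


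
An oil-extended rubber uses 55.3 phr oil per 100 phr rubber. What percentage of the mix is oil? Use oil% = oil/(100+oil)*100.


Oil % = oil / (100 + oil) * 100
= 55.3 / (100 + 55.3) * 100
= 55.3 / 155.3 * 100
= 35.61%

35.61%


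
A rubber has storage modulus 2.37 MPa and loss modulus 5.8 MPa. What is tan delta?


tan delta = E'' / E'
= 5.8 / 2.37
= 2.4473

tan delta = 2.4473


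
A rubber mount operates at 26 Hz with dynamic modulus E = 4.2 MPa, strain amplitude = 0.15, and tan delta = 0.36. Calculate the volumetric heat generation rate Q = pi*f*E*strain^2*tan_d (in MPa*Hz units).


Q = pi * f * E * strain^2 * tan_d
= pi * 26 * 4.2 * 0.15^2 * 0.36
= pi * 26 * 4.2 * 0.0225 * 0.36
= 2.7788

Q = 2.7788


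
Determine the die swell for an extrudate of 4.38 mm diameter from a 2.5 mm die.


Die swell ratio = D_extrudate / D_die
= 4.38 / 2.5
= 1.752

Die swell = 1.752


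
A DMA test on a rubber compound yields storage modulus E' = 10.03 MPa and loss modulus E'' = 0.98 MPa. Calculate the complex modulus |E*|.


|E*| = sqrt(E'^2 + E''^2)
= sqrt(10.03^2 + 0.98^2)
= sqrt(100.6009 + 0.9604)
= 10.078 MPa

10.078 MPa


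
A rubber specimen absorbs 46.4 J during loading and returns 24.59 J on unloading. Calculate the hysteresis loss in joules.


Hysteresis loss = loading - unloading
= 46.4 - 24.59
= 21.81 J

21.81 J


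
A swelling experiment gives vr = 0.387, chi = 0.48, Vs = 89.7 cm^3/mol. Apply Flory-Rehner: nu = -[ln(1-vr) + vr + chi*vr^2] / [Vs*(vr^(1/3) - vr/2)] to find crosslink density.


ln(1 - vr) = ln(1 - 0.387) = -0.4894
Numerator = -((-0.4894) + 0.387 + 0.48 * 0.387^2) = 0.0305
Denominator = 89.7 * (0.387^(1/3) - 0.387/2) = 48.0107
nu = 0.0305 / 48.0107 = 6.3530e-04 mol/cm^3

6.3530e-04 mol/cm^3


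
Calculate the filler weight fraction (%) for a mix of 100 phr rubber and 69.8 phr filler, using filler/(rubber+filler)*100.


Filler % = filler / (rubber + filler) * 100
= 69.8 / (100 + 69.8) * 100
= 69.8 / 169.8 * 100
= 41.11%

41.11%


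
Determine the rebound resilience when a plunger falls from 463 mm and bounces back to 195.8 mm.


Resilience = h_rebound / h_drop * 100
= 195.8 / 463 * 100
= 42.3%

42.3%


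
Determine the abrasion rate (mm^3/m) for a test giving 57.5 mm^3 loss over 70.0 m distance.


Rate = volume_loss / distance
= 57.5 / 70.0
= 0.821 mm^3/m

0.821 mm^3/m


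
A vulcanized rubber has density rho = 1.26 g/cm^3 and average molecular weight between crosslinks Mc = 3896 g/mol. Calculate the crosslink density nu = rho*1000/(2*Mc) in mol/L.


nu = rho * 1000 / (2 * Mc)
nu = 1.26 * 1000 / (2 * 3896)
nu = 1260.0 / 7792
nu = 0.1617 mol/L

0.1617 mol/L


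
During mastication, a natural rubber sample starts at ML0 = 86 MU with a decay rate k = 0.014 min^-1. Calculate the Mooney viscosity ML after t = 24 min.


ML = ML0 * exp(-k * t)
ML = 86 * exp(-0.014 * 24)
ML = 86 * 0.7146
ML = 61.46 MU

61.46 MU


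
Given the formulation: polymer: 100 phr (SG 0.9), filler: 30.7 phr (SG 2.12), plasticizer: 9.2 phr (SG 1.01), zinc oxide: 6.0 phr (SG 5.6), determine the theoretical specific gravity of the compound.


Sum of weights = 145.9
Volume contributions:
  polymer: 100/0.9 = 111.1111
  filler: 30.7/2.12 = 14.4811
  plasticizer: 9.2/1.01 = 9.1089
  zinc oxide: 6.0/5.6 = 1.0714
Sum of volumes = 135.7726
SG = 145.9 / 135.7726 = 1.075

SG = 1.075


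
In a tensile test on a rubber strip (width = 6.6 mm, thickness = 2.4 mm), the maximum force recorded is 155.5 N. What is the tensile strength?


Area = width * thickness = 6.6 * 2.4 = 15.84 mm^2
TS = force / area = 155.5 / 15.84 = 9.82 MPa

9.82 MPa


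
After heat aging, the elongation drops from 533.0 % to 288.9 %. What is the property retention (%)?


Retention = aged / original * 100
= 288.9 / 533.0 * 100
= 54.2%

54.2%


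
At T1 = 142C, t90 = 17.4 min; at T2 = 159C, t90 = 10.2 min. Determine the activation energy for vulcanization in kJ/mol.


T1 = 415.15 K, T2 = 432.15 K
1/T1 - 1/T2 = 9.4757e-05
ln(t1/t2) = ln(17.4/10.2) = 0.5341
Ea = 8.314 * 0.5341 / 9.4757e-05 = 46860.7241 J/mol
Ea = 46.86 kJ/mol

46.86 kJ/mol


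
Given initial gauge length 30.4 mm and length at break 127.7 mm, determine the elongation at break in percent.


Elongation = (Lf - L0) / L0 * 100
= (127.7 - 30.4) / 30.4 * 100
= 97.3 / 30.4 * 100
= 320.1%

320.1%


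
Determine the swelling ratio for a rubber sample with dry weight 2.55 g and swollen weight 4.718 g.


Q = W_swollen / W_dry
Q = 4.718 / 2.55
Q = 1.85

Q = 1.85


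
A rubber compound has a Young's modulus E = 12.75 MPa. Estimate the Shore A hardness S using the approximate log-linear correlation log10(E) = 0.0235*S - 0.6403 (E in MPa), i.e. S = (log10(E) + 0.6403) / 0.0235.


log10(E) = 0.0235*S - 0.6403  =>  S = (log10(E) + 0.6403) / 0.0235
log10(12.75) = 1.105510
S = (1.105510 + 0.6403) / 0.0235 = 1.745810 / 0.0235
S = 74.3

Shore A = 74.3


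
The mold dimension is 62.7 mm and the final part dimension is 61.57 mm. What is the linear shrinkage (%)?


Shrinkage = (mold - part) / mold * 100
= (62.7 - 61.57) / 62.7 * 100
= 1.13 / 62.7 * 100
= 1.8%

1.8%


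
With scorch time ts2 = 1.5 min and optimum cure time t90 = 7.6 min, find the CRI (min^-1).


CRI = 100 / (t90 - ts2)
= 100 / (7.6 - 1.5)
= 100 / 6.1
= 16.39 min^-1

16.39 min^-1


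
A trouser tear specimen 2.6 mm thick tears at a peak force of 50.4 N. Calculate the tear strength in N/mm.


Tear strength = force / thickness
= 50.4 / 2.6
= 19.38 N/mm

19.38 N/mm


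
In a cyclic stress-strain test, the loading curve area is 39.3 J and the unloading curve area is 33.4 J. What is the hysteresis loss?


Hysteresis loss = loading - unloading
= 39.3 - 33.4
= 5.9 J

5.9 J


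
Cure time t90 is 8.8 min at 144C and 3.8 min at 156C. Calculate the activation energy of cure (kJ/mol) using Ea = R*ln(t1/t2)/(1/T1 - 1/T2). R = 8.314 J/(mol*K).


T1 = 417.15 K, T2 = 429.15 K
1/T1 - 1/T2 = 6.7032e-05
ln(t1/t2) = ln(8.8/3.8) = 0.8398
Ea = 8.314 * 0.8398 / 6.7032e-05 = 104155.0880 J/mol
Ea = 104.16 kJ/mol

104.16 kJ/mol


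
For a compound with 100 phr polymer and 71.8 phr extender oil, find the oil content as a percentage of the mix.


Oil % = oil / (100 + oil) * 100
= 71.8 / (100 + 71.8) * 100
= 71.8 / 171.8 * 100
= 41.79%

41.79%


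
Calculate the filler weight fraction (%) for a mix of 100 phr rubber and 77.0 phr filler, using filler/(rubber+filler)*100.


Filler % = filler / (rubber + filler) * 100
= 77.0 / (100 + 77.0) * 100
= 77.0 / 177.0 * 100
= 43.5%

43.5%


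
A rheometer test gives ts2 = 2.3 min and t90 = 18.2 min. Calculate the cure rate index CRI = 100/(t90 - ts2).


CRI = 100 / (t90 - ts2)
= 100 / (18.2 - 2.3)
= 100 / 15.9
= 6.29 min^-1

6.29 min^-1


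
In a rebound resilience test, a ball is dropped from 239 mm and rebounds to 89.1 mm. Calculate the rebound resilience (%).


Resilience = h_rebound / h_drop * 100
= 89.1 / 239 * 100
= 37.3%

37.3%


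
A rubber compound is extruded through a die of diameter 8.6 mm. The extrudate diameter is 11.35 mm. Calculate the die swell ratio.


Die swell ratio = D_extrudate / D_die
= 11.35 / 8.6
= 1.32

Die swell = 1.32


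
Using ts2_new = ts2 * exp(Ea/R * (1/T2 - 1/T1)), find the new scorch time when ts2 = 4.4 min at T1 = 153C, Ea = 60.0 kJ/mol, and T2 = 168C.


Convert temperatures: T1 = 153 + 273.15 = 426.15 K, T2 = 168 + 273.15 = 441.15 K
ts2_new = 4.4 * exp(60000 / 8.314 * (1/441.15 - 1/426.15))
1/T2 - 1/T1 = -7.9789e-05
ts2_new = 2.47 min

2.47 min


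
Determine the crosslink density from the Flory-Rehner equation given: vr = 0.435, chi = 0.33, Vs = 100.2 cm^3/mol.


ln(1 - vr) = ln(1 - 0.435) = -0.5709
Numerator = -((-0.5709) + 0.435 + 0.33 * 0.435^2) = 0.0735
Denominator = 100.2 * (0.435^(1/3) - 0.435/2) = 54.1279
nu = 0.0735 / 54.1279 = 0.0014 mol/cm^3

0.0014 mol/cm^3


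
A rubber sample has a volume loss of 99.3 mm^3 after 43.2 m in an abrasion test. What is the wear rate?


Rate = volume_loss / distance
= 99.3 / 43.2
= 2.299 mm^3/m

2.299 mm^3/m


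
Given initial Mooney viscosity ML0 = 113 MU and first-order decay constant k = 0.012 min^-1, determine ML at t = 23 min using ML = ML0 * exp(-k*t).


ML = ML0 * exp(-k * t)
ML = 113 * exp(-0.012 * 23)
ML = 113 * 0.7588
ML = 85.75 MU

85.75 MU


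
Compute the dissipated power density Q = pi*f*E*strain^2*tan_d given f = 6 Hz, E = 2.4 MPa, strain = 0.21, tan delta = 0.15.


Q = pi * f * E * strain^2 * tan_d
= pi * 6 * 2.4 * 0.21^2 * 0.15
= pi * 6 * 2.4 * 0.0441 * 0.15
= 0.2993

Q = 0.2993


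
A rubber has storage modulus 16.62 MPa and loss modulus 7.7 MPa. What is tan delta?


tan delta = E'' / E'
= 7.7 / 16.62
= 0.4633

tan delta = 0.4633


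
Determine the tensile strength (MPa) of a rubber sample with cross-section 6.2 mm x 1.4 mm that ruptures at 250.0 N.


Area = width * thickness = 6.2 * 1.4 = 8.68 mm^2
TS = force / area = 250.0 / 8.68 = 28.8 MPa

28.8 MPa


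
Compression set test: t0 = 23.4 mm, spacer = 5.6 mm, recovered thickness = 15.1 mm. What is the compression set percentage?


CS = (t0 - recovered) / (t0 - ts) * 100
= (23.4 - 15.1) / (23.4 - 5.6) * 100
= 8.3 / 17.8 * 100
= 46.6%

46.6%


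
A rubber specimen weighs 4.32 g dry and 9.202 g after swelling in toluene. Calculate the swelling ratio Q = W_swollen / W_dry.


Q = W_swollen / W_dry
Q = 9.202 / 4.32
Q = 2.13

Q = 2.13


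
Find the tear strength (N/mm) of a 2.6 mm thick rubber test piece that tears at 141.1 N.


Tear strength = force / thickness
= 141.1 / 2.6
= 54.27 N/mm

54.27 N/mm


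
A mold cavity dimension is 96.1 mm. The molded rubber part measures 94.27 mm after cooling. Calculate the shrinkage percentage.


Shrinkage = (mold - part) / mold * 100
= (96.1 - 94.27) / 96.1 * 100
= 1.83 / 96.1 * 100
= 1.9%

1.9%


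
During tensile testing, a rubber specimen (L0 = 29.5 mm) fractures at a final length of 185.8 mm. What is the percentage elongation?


Elongation = (Lf - L0) / L0 * 100
= (185.8 - 29.5) / 29.5 * 100
= 156.3 / 29.5 * 100
= 529.8%

529.8%


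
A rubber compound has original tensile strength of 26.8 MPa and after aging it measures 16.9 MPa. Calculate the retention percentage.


Retention = aged / original * 100
= 16.9 / 26.8 * 100
= 63.1%

63.1%


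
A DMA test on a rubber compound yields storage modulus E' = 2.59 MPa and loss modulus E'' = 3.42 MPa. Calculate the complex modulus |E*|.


|E*| = sqrt(E'^2 + E''^2)
= sqrt(2.59^2 + 3.42^2)
= sqrt(6.7081 + 11.6964)
= 4.29 MPa

4.29 MPa


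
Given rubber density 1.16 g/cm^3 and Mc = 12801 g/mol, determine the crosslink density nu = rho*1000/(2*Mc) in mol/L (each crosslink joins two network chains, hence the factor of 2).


nu = rho * 1000 / (2 * Mc)
nu = 1.16 * 1000 / (2 * 12801)
nu = 1160.0 / 25602
nu = 0.0453 mol/L

0.0453 mol/L


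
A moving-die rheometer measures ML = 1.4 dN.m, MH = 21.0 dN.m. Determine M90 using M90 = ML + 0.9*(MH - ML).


M90 = ML + 0.9 * (MH - ML)
M90 = 1.4 + 0.9 * (21.0 - 1.4)
M90 = 1.4 + 0.9 * 19.6
M90 = 19.04 dN.m

19.04 dN.m


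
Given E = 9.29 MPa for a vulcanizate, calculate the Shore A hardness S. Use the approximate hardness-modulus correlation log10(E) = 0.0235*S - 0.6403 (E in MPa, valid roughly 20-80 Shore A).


log10(E) = 0.0235*S - 0.6403  =>  S = (log10(E) + 0.6403) / 0.0235
log10(9.29) = 0.968016
S = (0.968016 + 0.6403) / 0.0235 = 1.608316 / 0.0235
S = 68.4

Shore A = 68.4


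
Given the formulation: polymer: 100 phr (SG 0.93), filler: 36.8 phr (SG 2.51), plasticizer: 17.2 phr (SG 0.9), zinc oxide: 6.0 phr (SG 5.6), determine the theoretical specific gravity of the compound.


Sum of weights = 160.0
Volume contributions:
  polymer: 100/0.93 = 107.5269
  filler: 36.8/2.51 = 14.6614
  plasticizer: 17.2/0.9 = 19.1111
  zinc oxide: 6.0/5.6 = 1.0714
Sum of volumes = 142.3708
SG = 160.0 / 142.3708 = 1.124

SG = 1.124


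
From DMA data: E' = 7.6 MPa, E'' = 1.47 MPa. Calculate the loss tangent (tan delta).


tan delta = E'' / E'
= 1.47 / 7.6
= 0.1934

tan delta = 0.1934


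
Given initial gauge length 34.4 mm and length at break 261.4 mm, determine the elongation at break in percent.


Elongation = (Lf - L0) / L0 * 100
= (261.4 - 34.4) / 34.4 * 100
= 227.0 / 34.4 * 100
= 659.9%

659.9%


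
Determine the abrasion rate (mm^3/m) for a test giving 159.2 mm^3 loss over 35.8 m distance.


Rate = volume_loss / distance
= 159.2 / 35.8
= 4.447 mm^3/m

4.447 mm^3/m


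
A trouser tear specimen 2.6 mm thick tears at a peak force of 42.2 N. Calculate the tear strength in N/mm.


Tear strength = force / thickness
= 42.2 / 2.6
= 16.23 N/mm

16.23 N/mm


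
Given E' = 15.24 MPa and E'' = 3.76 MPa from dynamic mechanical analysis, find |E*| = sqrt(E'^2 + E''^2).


|E*| = sqrt(E'^2 + E''^2)
= sqrt(15.24^2 + 3.76^2)
= sqrt(232.2576 + 14.1376)
= 15.697 MPa

15.697 MPa


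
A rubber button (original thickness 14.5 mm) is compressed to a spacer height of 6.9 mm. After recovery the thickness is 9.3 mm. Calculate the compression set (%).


CS = (t0 - recovered) / (t0 - ts) * 100
= (14.5 - 9.3) / (14.5 - 6.9) * 100
= 5.2 / 7.6 * 100
= 68.4%

68.4%


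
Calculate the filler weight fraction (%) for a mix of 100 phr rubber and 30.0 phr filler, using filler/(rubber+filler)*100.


Filler % = filler / (rubber + filler) * 100
= 30.0 / (100 + 30.0) * 100
= 30.0 / 130.0 * 100
= 23.08%

23.08%


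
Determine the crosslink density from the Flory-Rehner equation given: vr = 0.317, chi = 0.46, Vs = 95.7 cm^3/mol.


ln(1 - vr) = ln(1 - 0.317) = -0.3813
Numerator = -((-0.3813) + 0.317 + 0.46 * 0.317^2) = 0.0180
Denominator = 95.7 * (0.317^(1/3) - 0.317/2) = 50.0842
nu = 0.0180 / 50.0842 = 3.6010e-04 mol/cm^3

3.6010e-04 mol/cm^3


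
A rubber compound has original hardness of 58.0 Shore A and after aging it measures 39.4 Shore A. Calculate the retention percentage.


Retention = aged / original * 100
= 39.4 / 58.0 * 100
= 67.9%

67.9%


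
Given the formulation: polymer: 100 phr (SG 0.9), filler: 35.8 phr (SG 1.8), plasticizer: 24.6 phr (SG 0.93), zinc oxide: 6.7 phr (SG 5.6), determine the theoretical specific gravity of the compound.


Sum of weights = 167.1
Volume contributions:
  polymer: 100/0.9 = 111.1111
  filler: 35.8/1.8 = 19.8889
  plasticizer: 24.6/0.93 = 26.4516
  zinc oxide: 6.7/5.6 = 1.1964
Sum of volumes = 158.6480
SG = 167.1 / 158.6480 = 1.053

SG = 1.053


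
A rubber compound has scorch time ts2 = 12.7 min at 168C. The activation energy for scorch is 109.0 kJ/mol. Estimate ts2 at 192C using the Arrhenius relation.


Convert temperatures: T1 = 168 + 273.15 = 441.15 K, T2 = 192 + 273.15 = 465.15 K
ts2_new = 12.7 * exp(109000 / 8.314 * (1/465.15 - 1/441.15))
1/T2 - 1/T1 = -1.1696e-04
ts2_new = 2.74 min

2.74 min


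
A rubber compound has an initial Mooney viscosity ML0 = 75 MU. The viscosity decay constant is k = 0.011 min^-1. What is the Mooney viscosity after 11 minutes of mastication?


ML = ML0 * exp(-k * t)
ML = 75 * exp(-0.011 * 11)
ML = 75 * 0.8860
ML = 66.45 MU

66.45 MU


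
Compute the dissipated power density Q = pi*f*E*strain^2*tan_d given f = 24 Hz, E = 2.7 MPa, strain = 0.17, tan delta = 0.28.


Q = pi * f * E * strain^2 * tan_d
= pi * 24 * 2.7 * 0.17^2 * 0.28
= pi * 24 * 2.7 * 0.0289 * 0.28
= 1.6473

Q = 1.6473


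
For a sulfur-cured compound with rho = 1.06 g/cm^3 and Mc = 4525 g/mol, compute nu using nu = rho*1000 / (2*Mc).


nu = rho * 1000 / (2 * Mc)
nu = 1.06 * 1000 / (2 * 4525)
nu = 1060.0 / 9050
nu = 0.1171 mol/L

0.1171 mol/L


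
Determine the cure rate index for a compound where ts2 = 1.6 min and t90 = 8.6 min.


CRI = 100 / (t90 - ts2)
= 100 / (8.6 - 1.6)
= 100 / 7.0
= 14.29 min^-1

14.29 min^-1


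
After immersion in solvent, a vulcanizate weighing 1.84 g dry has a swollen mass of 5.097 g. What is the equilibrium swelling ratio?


Q = W_swollen / W_dry
Q = 5.097 / 1.84
Q = 2.77

Q = 2.77


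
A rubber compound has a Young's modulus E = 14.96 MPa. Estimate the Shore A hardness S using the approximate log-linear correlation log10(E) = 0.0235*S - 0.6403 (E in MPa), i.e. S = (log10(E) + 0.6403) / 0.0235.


log10(E) = 0.0235*S - 0.6403  =>  S = (log10(E) + 0.6403) / 0.0235
log10(14.96) = 1.174932
S = (1.174932 + 0.6403) / 0.0235 = 1.815232 / 0.0235
S = 77.2

Shore A = 77.2


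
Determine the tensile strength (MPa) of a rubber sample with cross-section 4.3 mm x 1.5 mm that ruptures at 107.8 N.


Area = width * thickness = 4.3 * 1.5 = 6.45 mm^2
TS = force / area = 107.8 / 6.45 = 16.71 MPa

16.71 MPa


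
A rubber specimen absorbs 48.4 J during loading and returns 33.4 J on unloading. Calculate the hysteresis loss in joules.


Hysteresis loss = loading - unloading
= 48.4 - 33.4
= 15.0 J

15.0 J


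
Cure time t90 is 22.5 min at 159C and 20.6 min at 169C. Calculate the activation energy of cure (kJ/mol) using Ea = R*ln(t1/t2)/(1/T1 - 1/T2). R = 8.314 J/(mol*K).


T1 = 432.15 K, T2 = 442.15 K
1/T1 - 1/T2 = 5.2335e-05
ln(t1/t2) = ln(22.5/20.6) = 0.0882
Ea = 8.314 * 0.0882 / 5.2335e-05 = 14015.2891 J/mol
Ea = 14.02 kJ/mol

14.02 kJ/mol


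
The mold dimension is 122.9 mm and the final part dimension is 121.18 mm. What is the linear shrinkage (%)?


Shrinkage = (mold - part) / mold * 100
= (122.9 - 121.18) / 122.9 * 100
= 1.72 / 122.9 * 100
= 1.4%

1.4%


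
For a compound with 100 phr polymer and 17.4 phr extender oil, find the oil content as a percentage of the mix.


Oil % = oil / (100 + oil) * 100
= 17.4 / (100 + 17.4) * 100
= 17.4 / 117.4 * 100
= 14.82%

14.82%


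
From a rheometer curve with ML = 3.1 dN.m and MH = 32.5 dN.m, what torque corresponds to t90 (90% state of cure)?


M90 = ML + 0.9 * (MH - ML)
M90 = 3.1 + 0.9 * (32.5 - 3.1)
M90 = 3.1 + 0.9 * 29.4
M90 = 29.56 dN.m

29.56 dN.m


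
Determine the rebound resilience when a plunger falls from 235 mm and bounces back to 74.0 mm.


Resilience = h_rebound / h_drop * 100
= 74.0 / 235 * 100
= 31.5%

31.5%


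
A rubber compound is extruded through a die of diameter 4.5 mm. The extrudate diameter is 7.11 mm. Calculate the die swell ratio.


Die swell ratio = D_extrudate / D_die
= 7.11 / 4.5
= 1.58

Die swell = 1.58


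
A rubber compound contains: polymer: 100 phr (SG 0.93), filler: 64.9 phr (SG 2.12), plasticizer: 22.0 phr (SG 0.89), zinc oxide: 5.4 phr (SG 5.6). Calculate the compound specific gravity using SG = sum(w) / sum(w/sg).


Sum of weights = 192.3
Volume contributions:
  polymer: 100/0.93 = 107.5269
  filler: 64.9/2.12 = 30.6132
  plasticizer: 22.0/0.89 = 24.7191
  zinc oxide: 5.4/5.6 = 0.9643
Sum of volumes = 163.8235
SG = 192.3 / 163.8235 = 1.174

SG = 1.174


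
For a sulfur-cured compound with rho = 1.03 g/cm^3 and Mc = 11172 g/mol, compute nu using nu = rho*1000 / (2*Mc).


nu = rho * 1000 / (2 * Mc)
nu = 1.03 * 1000 / (2 * 11172)
nu = 1030.0 / 22344
nu = 0.0461 mol/L

0.0461 mol/L


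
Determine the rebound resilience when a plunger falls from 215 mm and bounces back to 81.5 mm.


Resilience = h_rebound / h_drop * 100
= 81.5 / 215 * 100
= 37.9%

37.9%


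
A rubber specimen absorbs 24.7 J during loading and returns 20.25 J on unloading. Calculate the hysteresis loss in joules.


Hysteresis loss = loading - unloading
= 24.7 - 20.25
= 4.45 J

4.45 J


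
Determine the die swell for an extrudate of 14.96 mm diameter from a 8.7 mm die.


Die swell ratio = D_extrudate / D_die
= 14.96 / 8.7
= 1.72

Die swell = 1.72


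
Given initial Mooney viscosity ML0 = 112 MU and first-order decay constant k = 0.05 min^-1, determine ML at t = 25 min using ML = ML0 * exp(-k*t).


ML = ML0 * exp(-k * t)
ML = 112 * exp(-0.05 * 25)
ML = 112 * 0.2865
ML = 32.09 MU

32.09 MU


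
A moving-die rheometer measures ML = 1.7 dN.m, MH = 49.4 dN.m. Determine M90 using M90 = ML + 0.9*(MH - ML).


M90 = ML + 0.9 * (MH - ML)
M90 = 1.7 + 0.9 * (49.4 - 1.7)
M90 = 1.7 + 0.9 * 47.7
M90 = 44.63 dN.m

44.63 dN.m


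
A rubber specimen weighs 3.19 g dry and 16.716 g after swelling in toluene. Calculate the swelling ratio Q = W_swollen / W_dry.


Q = W_swollen / W_dry
Q = 16.716 / 3.19
Q = 5.24

Q = 5.24


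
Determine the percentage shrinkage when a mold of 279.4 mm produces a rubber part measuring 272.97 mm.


Shrinkage = (mold - part) / mold * 100
= (279.4 - 272.97) / 279.4 * 100
= 6.43 / 279.4 * 100
= 2.3%

2.3%


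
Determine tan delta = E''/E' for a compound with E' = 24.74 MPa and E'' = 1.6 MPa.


tan delta = E'' / E'
= 1.6 / 24.74
= 0.0647

tan delta = 0.0647


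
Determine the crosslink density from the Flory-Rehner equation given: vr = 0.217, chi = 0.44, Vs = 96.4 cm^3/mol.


ln(1 - vr) = ln(1 - 0.217) = -0.2446
Numerator = -((-0.2446) + 0.217 + 0.44 * 0.217^2) = 0.0069
Denominator = 96.4 * (0.217^(1/3) - 0.217/2) = 47.4697
nu = 0.0069 / 47.4697 = 1.4543e-04 mol/cm^3

1.4543e-04 mol/cm^3


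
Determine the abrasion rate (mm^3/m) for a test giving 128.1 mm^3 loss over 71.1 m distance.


Rate = volume_loss / distance
= 128.1 / 71.1
= 1.802 mm^3/m

1.802 mm^3/m


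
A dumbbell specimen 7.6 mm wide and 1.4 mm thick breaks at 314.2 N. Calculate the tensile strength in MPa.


Area = width * thickness = 7.6 * 1.4 = 10.64 mm^2
TS = force / area = 314.2 / 10.64 = 29.53 MPa

29.53 MPa


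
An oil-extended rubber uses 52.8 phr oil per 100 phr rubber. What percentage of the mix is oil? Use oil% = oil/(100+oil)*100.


Oil % = oil / (100 + oil) * 100
= 52.8 / (100 + 52.8) * 100
= 52.8 / 152.8 * 100
= 34.55%

34.55%


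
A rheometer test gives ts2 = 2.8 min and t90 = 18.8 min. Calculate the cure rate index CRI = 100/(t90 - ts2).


CRI = 100 / (t90 - ts2)
= 100 / (18.8 - 2.8)
= 100 / 16.0
= 6.25 min^-1

6.25 min^-1


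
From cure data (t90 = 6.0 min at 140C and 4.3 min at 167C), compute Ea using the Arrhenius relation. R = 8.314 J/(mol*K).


T1 = 413.15 K, T2 = 440.15 K
1/T1 - 1/T2 = 1.4848e-04
ln(t1/t2) = ln(6.0/4.3) = 0.3331
Ea = 8.314 * 0.3331 / 1.4848e-04 = 18654.6583 J/mol
Ea = 18.65 kJ/mol

18.65 kJ/mol


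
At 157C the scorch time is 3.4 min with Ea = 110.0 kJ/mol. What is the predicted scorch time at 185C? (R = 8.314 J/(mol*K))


Convert temperatures: T1 = 157 + 273.15 = 430.15 K, T2 = 185 + 273.15 = 458.15 K
ts2_new = 3.4 * exp(110000 / 8.314 * (1/458.15 - 1/430.15))
1/T2 - 1/T1 = -1.4208e-04
ts2_new = 0.52 min

0.52 min


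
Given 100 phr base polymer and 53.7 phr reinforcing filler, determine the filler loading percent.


Filler % = filler / (rubber + filler) * 100
= 53.7 / (100 + 53.7) * 100
= 53.7 / 153.7 * 100
= 34.94%

34.94%


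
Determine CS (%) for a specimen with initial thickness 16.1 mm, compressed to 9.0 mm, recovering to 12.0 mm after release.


CS = (t0 - recovered) / (t0 - ts) * 100
= (16.1 - 12.0) / (16.1 - 9.0) * 100
= 4.1 / 7.1 * 100
= 57.7%

57.7%


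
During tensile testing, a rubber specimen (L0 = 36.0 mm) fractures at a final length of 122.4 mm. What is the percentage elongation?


Elongation = (Lf - L0) / L0 * 100
= (122.4 - 36.0) / 36.0 * 100
= 86.4 / 36.0 * 100
= 240.0%

240.0%


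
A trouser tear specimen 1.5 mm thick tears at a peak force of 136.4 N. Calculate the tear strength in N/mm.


Tear strength = force / thickness
= 136.4 / 1.5
= 90.93 N/mm

90.93 N/mm


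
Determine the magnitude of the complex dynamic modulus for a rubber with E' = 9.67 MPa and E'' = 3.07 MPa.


|E*| = sqrt(E'^2 + E''^2)
= sqrt(9.67^2 + 3.07^2)
= sqrt(93.5089 + 9.4249)
= 10.146 MPa

10.146 MPa


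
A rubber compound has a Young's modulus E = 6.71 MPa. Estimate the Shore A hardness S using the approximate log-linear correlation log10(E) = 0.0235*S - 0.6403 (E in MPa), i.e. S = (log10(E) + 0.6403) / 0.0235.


log10(E) = 0.0235*S - 0.6403  =>  S = (log10(E) + 0.6403) / 0.0235
log10(6.71) = 0.826723
S = (0.826723 + 0.6403) / 0.0235 = 1.467023 / 0.0235
S = 62.4

Shore A = 62.4


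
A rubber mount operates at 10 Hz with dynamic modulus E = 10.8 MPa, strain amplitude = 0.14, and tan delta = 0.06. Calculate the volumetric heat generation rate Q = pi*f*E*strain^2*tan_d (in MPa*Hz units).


Q = pi * f * E * strain^2 * tan_d
= pi * 10 * 10.8 * 0.14^2 * 0.06
= pi * 10 * 10.8 * 0.0196 * 0.06
= 0.3990

Q = 0.3990


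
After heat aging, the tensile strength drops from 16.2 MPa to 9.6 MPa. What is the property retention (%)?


Retention = aged / original * 100
= 9.6 / 16.2 * 100
= 59.3%

59.3%


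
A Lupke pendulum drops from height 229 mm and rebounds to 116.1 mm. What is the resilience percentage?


Resilience = h_rebound / h_drop * 100
= 116.1 / 229 * 100
= 50.7%

50.7%


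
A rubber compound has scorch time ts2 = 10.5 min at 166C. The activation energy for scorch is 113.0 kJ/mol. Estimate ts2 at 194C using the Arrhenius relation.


Convert temperatures: T1 = 166 + 273.15 = 439.15 K, T2 = 194 + 273.15 = 467.15 K
ts2_new = 10.5 * exp(113000 / 8.314 * (1/467.15 - 1/439.15))
1/T2 - 1/T1 = -1.3649e-04
ts2_new = 1.64 min

1.64 min


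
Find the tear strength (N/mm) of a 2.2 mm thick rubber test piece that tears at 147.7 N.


Tear strength = force / thickness
= 147.7 / 2.2
= 67.14 N/mm

67.14 N/mm


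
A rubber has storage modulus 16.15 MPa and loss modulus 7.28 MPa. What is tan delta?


tan delta = E'' / E'
= 7.28 / 16.15
= 0.4508

tan delta = 0.4508


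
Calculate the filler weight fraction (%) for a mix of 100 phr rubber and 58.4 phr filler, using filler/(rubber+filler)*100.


Filler % = filler / (rubber + filler) * 100
= 58.4 / (100 + 58.4) * 100
= 58.4 / 158.4 * 100
= 36.87%

36.87%


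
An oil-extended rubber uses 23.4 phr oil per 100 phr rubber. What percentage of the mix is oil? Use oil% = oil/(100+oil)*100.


Oil % = oil / (100 + oil) * 100
= 23.4 / (100 + 23.4) * 100
= 23.4 / 123.4 * 100
= 18.96%

18.96%


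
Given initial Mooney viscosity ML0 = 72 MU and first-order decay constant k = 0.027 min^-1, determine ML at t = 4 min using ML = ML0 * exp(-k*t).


ML = ML0 * exp(-k * t)
ML = 72 * exp(-0.027 * 4)
ML = 72 * 0.8976
ML = 64.63 MU

64.63 MU


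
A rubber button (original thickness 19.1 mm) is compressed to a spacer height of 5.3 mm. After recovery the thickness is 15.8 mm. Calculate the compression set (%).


CS = (t0 - recovered) / (t0 - ts) * 100
= (19.1 - 15.8) / (19.1 - 5.3) * 100
= 3.3 / 13.8 * 100
= 23.9%

23.9%


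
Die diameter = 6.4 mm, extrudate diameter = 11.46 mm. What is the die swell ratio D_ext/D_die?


Die swell ratio = D_extrudate / D_die
= 11.46 / 6.4
= 1.791

Die swell = 1.791


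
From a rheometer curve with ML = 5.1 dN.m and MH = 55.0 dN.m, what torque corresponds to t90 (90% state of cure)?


M90 = ML + 0.9 * (MH - ML)
M90 = 5.1 + 0.9 * (55.0 - 5.1)
M90 = 5.1 + 0.9 * 49.9
M90 = 50.01 dN.m

50.01 dN.m


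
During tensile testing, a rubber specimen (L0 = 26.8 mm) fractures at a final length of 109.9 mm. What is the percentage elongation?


Elongation = (Lf - L0) / L0 * 100
= (109.9 - 26.8) / 26.8 * 100
= 83.1 / 26.8 * 100
= 310.1%

310.1%


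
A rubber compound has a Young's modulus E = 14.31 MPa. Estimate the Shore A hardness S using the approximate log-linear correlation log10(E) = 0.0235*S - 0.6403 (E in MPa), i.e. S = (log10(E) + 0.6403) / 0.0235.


log10(E) = 0.0235*S - 0.6403  =>  S = (log10(E) + 0.6403) / 0.0235
log10(14.31) = 1.155640
S = (1.155640 + 0.6403) / 0.0235 = 1.795940 / 0.0235
S = 76.4

Shore A = 76.4


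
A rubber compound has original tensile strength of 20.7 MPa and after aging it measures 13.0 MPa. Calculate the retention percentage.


Retention = aged / original * 100
= 13.0 / 20.7 * 100
= 62.8%

62.8%


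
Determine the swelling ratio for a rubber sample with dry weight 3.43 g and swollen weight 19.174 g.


Q = W_swollen / W_dry
Q = 19.174 / 3.43
Q = 5.59

Q = 5.59


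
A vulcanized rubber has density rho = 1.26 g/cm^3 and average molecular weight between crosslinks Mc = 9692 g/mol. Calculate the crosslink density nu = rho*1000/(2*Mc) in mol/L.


nu = rho * 1000 / (2 * Mc)
nu = 1.26 * 1000 / (2 * 9692)
nu = 1260.0 / 19384
nu = 0.0650 mol/L

0.0650 mol/L


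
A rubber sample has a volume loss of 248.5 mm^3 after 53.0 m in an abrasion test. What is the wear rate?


Rate = volume_loss / distance
= 248.5 / 53.0
= 4.689 mm^3/m

4.689 mm^3/m


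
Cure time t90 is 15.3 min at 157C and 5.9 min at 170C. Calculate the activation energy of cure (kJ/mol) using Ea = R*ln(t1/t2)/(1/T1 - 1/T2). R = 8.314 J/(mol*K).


T1 = 430.15 K, T2 = 443.15 K
1/T1 - 1/T2 = 6.8198e-05
ln(t1/t2) = ln(15.3/5.9) = 0.9529
Ea = 8.314 * 0.9529 / 6.8198e-05 = 116167.5669 J/mol
Ea = 116.17 kJ/mol

116.17 kJ/mol


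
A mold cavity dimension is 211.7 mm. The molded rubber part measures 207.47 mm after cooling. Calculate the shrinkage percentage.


Shrinkage = (mold - part) / mold * 100
= (211.7 - 207.47) / 211.7 * 100
= 4.23 / 211.7 * 100
= 2.0%

2.0%


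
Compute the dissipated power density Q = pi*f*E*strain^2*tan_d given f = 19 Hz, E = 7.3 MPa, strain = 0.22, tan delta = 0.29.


Q = pi * f * E * strain^2 * tan_d
= pi * 19 * 7.3 * 0.22^2 * 0.29
= pi * 19 * 7.3 * 0.0484 * 0.29
= 6.1160

Q = 6.1160


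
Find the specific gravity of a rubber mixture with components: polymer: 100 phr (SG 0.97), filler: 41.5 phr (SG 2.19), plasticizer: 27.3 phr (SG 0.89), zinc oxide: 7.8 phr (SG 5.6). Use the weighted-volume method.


Sum of weights = 176.6
Volume contributions:
  polymer: 100/0.97 = 103.0928
  filler: 41.5/2.19 = 18.9498
  plasticizer: 27.3/0.89 = 30.6742
  zinc oxide: 7.8/5.6 = 1.3929
Sum of volumes = 154.1096
SG = 176.6 / 154.1096 = 1.146

SG = 1.146


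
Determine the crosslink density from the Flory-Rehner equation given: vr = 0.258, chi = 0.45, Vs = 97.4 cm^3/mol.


ln(1 - vr) = ln(1 - 0.258) = -0.2984
Numerator = -((-0.2984) + 0.258 + 0.45 * 0.258^2) = 0.0105
Denominator = 97.4 * (0.258^(1/3) - 0.258/2) = 49.4412
nu = 0.0105 / 49.4412 = 2.1141e-04 mol/cm^3

2.1141e-04 mol/cm^3


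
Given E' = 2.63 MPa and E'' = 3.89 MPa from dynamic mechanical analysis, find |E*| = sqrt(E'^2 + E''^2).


|E*| = sqrt(E'^2 + E''^2)
= sqrt(2.63^2 + 3.89^2)
= sqrt(6.9169 + 15.1321)
= 4.696 MPa

4.696 MPa


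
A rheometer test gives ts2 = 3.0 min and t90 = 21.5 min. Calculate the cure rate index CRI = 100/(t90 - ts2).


CRI = 100 / (t90 - ts2)
= 100 / (21.5 - 3.0)
= 100 / 18.5
= 5.41 min^-1

5.41 min^-1


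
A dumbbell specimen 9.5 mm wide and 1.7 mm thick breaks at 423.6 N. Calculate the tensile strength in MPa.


Area = width * thickness = 9.5 * 1.7 = 16.15 mm^2
TS = force / area = 423.6 / 16.15 = 26.23 MPa

26.23 MPa


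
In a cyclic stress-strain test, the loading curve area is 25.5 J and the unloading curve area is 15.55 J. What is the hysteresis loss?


Hysteresis loss = loading - unloading
= 25.5 - 15.55
= 9.95 J

9.95 J


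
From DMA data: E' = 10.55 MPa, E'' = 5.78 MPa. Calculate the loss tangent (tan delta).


tan delta = E'' / E'
= 5.78 / 10.55
= 0.5479

tan delta = 0.5479


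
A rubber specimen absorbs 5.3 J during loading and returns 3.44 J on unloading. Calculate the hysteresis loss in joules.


Hysteresis loss = loading - unloading
= 5.3 - 3.44
= 1.86 J

1.86 J


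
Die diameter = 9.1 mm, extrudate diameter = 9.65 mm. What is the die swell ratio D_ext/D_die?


Die swell ratio = D_extrudate / D_die
= 9.65 / 9.1
= 1.06

Die swell = 1.06


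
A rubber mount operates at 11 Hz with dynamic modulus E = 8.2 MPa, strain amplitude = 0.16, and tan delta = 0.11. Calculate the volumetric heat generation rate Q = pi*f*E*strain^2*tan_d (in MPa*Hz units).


Q = pi * f * E * strain^2 * tan_d
= pi * 11 * 8.2 * 0.16^2 * 0.11
= pi * 11 * 8.2 * 0.0256 * 0.11
= 0.7980

Q = 0.7980


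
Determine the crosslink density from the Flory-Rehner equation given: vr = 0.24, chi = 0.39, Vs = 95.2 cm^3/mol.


ln(1 - vr) = ln(1 - 0.24) = -0.2744
Numerator = -((-0.2744) + 0.24 + 0.39 * 0.24^2) = 0.0120
Denominator = 95.2 * (0.24^(1/3) - 0.24/2) = 47.7377
nu = 0.0120 / 47.7377 = 2.5080e-04 mol/cm^3

2.5080e-04 mol/cm^3


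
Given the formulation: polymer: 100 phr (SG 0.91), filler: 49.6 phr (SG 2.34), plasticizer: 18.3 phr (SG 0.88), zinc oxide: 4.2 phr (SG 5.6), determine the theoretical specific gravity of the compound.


Sum of weights = 172.1
Volume contributions:
  polymer: 100/0.91 = 109.8901
  filler: 49.6/2.34 = 21.1966
  plasticizer: 18.3/0.88 = 20.7955
  zinc oxide: 4.2/5.6 = 0.7500
Sum of volumes = 152.6321
SG = 172.1 / 152.6321 = 1.128

SG = 1.128


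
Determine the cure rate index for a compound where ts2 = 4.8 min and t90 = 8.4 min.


CRI = 100 / (t90 - ts2)
= 100 / (8.4 - 4.8)
= 100 / 3.6
= 27.78 min^-1

27.78 min^-1


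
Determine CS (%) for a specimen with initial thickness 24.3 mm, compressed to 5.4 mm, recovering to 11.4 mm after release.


CS = (t0 - recovered) / (t0 - ts) * 100
= (24.3 - 11.4) / (24.3 - 5.4) * 100
= 12.9 / 18.9 * 100
= 68.3%

68.3%


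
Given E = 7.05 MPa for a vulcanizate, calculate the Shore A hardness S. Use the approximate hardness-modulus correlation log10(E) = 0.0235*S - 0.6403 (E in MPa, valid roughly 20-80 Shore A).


log10(E) = 0.0235*S - 0.6403  =>  S = (log10(E) + 0.6403) / 0.0235
log10(7.05) = 0.848189
S = (0.848189 + 0.6403) / 0.0235 = 1.488489 / 0.0235
S = 63.3

Shore A = 63.3


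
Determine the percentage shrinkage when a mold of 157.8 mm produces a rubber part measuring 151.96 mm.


Shrinkage = (mold - part) / mold * 100
= (157.8 - 151.96) / 157.8 * 100
= 5.84 / 157.8 * 100
= 3.7%

3.7%


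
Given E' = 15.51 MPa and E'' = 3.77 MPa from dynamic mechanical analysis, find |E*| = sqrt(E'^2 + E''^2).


|E*| = sqrt(E'^2 + E''^2)
= sqrt(15.51^2 + 3.77^2)
= sqrt(240.5601 + 14.2129)
= 15.962 MPa

15.962 MPa


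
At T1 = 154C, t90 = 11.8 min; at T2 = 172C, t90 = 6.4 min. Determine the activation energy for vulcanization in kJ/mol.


T1 = 427.15 K, T2 = 445.15 K
1/T1 - 1/T2 = 9.4664e-05
ln(t1/t2) = ln(11.8/6.4) = 0.6118
Ea = 8.314 * 0.6118 / 9.4664e-05 = 53732.2306 J/mol
Ea = 53.73 kJ/mol

53.73 kJ/mol


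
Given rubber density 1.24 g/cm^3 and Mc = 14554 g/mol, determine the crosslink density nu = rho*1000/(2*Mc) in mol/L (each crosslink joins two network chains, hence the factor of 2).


nu = rho * 1000 / (2 * Mc)
nu = 1.24 * 1000 / (2 * 14554)
nu = 1240.0 / 29108
nu = 0.0426 mol/L

0.0426 mol/L


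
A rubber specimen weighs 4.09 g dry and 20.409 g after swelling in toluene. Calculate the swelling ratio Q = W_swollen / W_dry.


Q = W_swollen / W_dry
Q = 20.409 / 4.09
Q = 4.99

Q = 4.99


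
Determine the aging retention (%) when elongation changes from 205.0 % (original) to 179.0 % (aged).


Retention = aged / original * 100
= 179.0 / 205.0 * 100
= 87.3%

87.3%
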